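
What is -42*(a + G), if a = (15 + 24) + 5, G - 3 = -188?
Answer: 5922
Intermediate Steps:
G = -185 (G = 3 - 188 = -185)
a = 44 (a = 39 + 5 = 44)
-42*(a + G) = -42*(44 - 185) = -42*(-141) = 5922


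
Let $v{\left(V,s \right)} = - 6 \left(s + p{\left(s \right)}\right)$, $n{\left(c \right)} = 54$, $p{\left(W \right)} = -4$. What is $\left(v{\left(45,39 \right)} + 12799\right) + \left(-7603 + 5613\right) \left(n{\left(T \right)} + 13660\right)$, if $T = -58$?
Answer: $-27278271$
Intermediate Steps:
$v{\left(V,s \right)} = 24 - 6 s$ ($v{\left(V,s \right)} = - 6 \left(s - 4\right) = - 6 \left(-4 + s\right) = 24 - 6 s$)
$\left(v{\left(45,39 \right)} + 12799\right) + \left(-7603 + 5613\right) \left(n{\left(T \right)} + 13660\right) = \left(\left(24 - 234\right) + 12799\right) + \left(-7603 + 5613\right) \left(54 + 13660\right) = \left(\left(24 - 234\right) + 12799\right) - 27290860 = \left(-210 + 12799\right) - 27290860 = 12589 - 27290860 = -27278271$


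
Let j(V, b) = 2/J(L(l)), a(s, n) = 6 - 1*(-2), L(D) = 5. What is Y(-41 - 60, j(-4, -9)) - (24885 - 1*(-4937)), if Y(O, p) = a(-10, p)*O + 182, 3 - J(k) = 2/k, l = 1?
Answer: -30448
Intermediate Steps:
a(s, n) = 8 (a(s, n) = 6 + 2 = 8)
J(k) = 3 - 2/k
j(V, b) = 10/13 (j(V, b) = 2/(3 - 2/5) = 2/(3 - 2*⅕) = 2/(3 - ⅖) = 2/(13/5) = 2*(5/13) = 10/13)
Y(O, p) = 182 + 8*O (Y(O, p) = 8*O + 182 = 182 + 8*O)
Y(-41 - 60, j(-4, -9)) - (24885 - 1*(-4937)) = (182 + 8*(-41 - 60)) - (24885 - 1*(-4937)) = (182 + 8*(-101)) - (24885 + 4937) = (182 - 808) - 1*29822 = -626 - 29822 = -30448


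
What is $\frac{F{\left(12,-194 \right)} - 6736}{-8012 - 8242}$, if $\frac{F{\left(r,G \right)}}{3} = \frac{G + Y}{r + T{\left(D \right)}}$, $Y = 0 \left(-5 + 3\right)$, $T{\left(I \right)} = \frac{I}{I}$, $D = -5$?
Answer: $\frac{1025}{2457} \approx 0.41718$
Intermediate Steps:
$T{\left(I \right)} = 1$
$Y = 0$ ($Y = 0 \left(-2\right) = 0$)
$F{\left(r,G \right)} = \frac{3 G}{1 + r}$ ($F{\left(r,G \right)} = 3 \frac{G + 0}{r + 1} = 3 \frac{G}{1 + r} = \frac{3 G}{1 + r}$)
$\frac{F{\left(12,-194 \right)} - 6736}{-8012 - 8242} = \frac{3 \left(-194\right) \frac{1}{1 + 12} - 6736}{-8012 - 8242} = \frac{3 \left(-194\right) \frac{1}{13} - 6736}{-16254} = \left(3 \left(-194\right) \frac{1}{13} - 6736\right) \left(- \frac{1}{16254}\right) = \left(- \frac{582}{13} - 6736\right) \left(- \frac{1}{16254}\right) = \left(- \frac{88150}{13}\right) \left(- \frac{1}{16254}\right) = \frac{1025}{2457}$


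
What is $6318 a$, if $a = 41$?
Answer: $259038$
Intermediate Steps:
$6318 a = 6318 \cdot 41 = 259038$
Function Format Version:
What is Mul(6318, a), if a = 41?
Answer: 259038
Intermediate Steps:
Mul(6318, a) = Mul(6318, 41) = 259038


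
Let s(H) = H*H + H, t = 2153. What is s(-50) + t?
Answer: 4603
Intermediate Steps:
s(H) = H + H**2 (s(H) = H**2 + H = H + H**2)
s(-50) + t = -50*(1 - 50) + 2153 = -50*(-49) + 2153 = 2450 + 2153 = 4603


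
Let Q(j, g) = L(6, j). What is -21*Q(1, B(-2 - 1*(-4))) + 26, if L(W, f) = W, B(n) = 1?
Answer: -100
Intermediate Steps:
Q(j, g) = 6
-21*Q(1, B(-2 - 1*(-4))) + 26 = -21*6 + 26 = -126 + 26 = -100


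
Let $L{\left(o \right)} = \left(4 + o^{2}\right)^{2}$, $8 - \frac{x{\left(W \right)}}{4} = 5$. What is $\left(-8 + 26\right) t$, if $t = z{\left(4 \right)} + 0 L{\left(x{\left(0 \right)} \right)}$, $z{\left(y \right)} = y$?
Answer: $72$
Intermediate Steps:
$x{\left(W \right)} = 12$ ($x{\left(W \right)} = 32 - 20 = 12$)
$t = 4$ ($t = 4 + 0 \left(4 + 12^{2}\right)^{2} = 4 + 0 \left(4 + 144\right)^{2} = 4 + 0 \cdot 148^{2} = 4 + 0 \cdot 21904 = 4 + 0 = 4$)
$\left(-8 + 26\right) t = \left(-8 + 26\right) 4 = 18 \cdot 4 = 72$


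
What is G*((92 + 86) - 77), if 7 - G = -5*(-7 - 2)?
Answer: -3838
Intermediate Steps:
G = -38 (G = 7 - (-5)*(-7 - 2) = 7 - (-5)*(-9) = 7 - 1*45 = 7 - 45 = -38)
G*((92 + 86) - 77) = -38*((92 + 86) - 77) = -38*(178 - 77) = -38*101 = -3838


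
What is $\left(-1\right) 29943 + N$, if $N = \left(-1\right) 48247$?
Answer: $-78190$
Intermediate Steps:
$N = -48247$
$\left(-1\right) 29943 + N = \left(-1\right) 29943 - 48247 = -29943 - 48247 = -78190$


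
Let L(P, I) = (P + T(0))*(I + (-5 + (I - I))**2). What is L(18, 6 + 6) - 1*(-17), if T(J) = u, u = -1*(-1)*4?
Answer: 831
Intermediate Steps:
u = 4 (u = 1*4 = 4)
T(J) = 4
L(P, I) = (4 + P)*(25 + I) (L(P, I) = (P + 4)*(I + (-5 + (I - I))**2) = (4 + P)*(I + (-5 + 0)**2) = (4 + P)*(I + (-5)**2) = (4 + P)*(I + 25) = (4 + P)*(25 + I))
L(18, 6 + 6) - 1*(-17) = (100 + 4*(6 + 6) + 25*18 + (6 + 6)*18) - 1*(-17) = (100 + 4*12 + 450 + 12*18) + 17 = (100 + 48 + 450 + 216) + 17 = 814 + 17 = 831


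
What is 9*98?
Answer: 882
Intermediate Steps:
9*98 = 882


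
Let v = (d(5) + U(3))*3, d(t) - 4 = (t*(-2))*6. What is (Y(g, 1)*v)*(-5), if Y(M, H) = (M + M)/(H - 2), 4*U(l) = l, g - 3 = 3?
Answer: -9945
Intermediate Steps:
g = 6 (g = 3 + 3 = 6)
U(l) = l/4
d(t) = 4 - 12*t (d(t) = 4 + (t*(-2))*6 = 4 - 2*t*6 = 4 - 12*t)
Y(M, H) = 2*M/(-2 + H) (Y(M, H) = (2*M)/(-2 + H) = 2*M/(-2 + H))
v = -663/4 (v = ((4 - 12*5) + (¼)*3)*3 = ((4 - 60) + ¾)*3 = (-56 + ¾)*3 = -221/4*3 = -663/4 ≈ -165.75)
(Y(g, 1)*v)*(-5) = ((2*6/(-2 + 1))*(-663/4))*(-5) = ((2*6/(-1))*(-663/4))*(-5) = ((2*6*(-1))*(-663/4))*(-5) = -12*(-663/4)*(-5) = 1989*(-5) = -9945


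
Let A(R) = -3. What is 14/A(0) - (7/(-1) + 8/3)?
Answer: -⅓ ≈ -0.33333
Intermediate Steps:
14/A(0) - (7/(-1) + 8/3) = 14/(-3) - (7/(-1) + 8/3) = 14*(-⅓) - (7*(-1) + 8*(⅓)) = -14/3 - (-7 + 8/3) = -14/3 - 1*(-13/3) = -14/3 + 13/3 = -⅓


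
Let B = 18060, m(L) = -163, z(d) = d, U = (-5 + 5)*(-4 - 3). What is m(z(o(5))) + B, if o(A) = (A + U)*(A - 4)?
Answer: 17897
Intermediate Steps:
U = 0 (U = 0*(-7) = 0)
o(A) = A*(-4 + A) (o(A) = (A + 0)*(A - 4) = A*(-4 + A))
m(z(o(5))) + B = -163 + 18060 = 17897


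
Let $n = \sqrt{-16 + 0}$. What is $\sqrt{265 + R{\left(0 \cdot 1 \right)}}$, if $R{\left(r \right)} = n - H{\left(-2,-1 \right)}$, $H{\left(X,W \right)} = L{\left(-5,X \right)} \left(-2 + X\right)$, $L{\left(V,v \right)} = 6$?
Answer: $\sqrt{289 + 4 i} \approx 17.0 + 0.1176 i$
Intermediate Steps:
$H{\left(X,W \right)} = -12 + 6 X$ ($H{\left(X,W \right)} = 6 \left(-2 + X\right) = -12 + 6 X$)
$n = 4 i$ ($n = \sqrt{-16} = 4 i \approx 4.0 i$)
$R{\left(r \right)} = 24 + 4 i$ ($R{\left(r \right)} = 4 i - \left(-12 + 6 \left(-2\right)\right) = 4 i - \left(-12 - 12\right) = 4 i - -24 = 4 i + 24 = 24 + 4 i$)
$\sqrt{265 + R{\left(0 \cdot 1 \right)}} = \sqrt{265 + \left(24 + 4 i\right)} = \sqrt{289 + 4 i}$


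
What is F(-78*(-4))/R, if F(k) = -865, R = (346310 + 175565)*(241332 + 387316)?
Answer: -173/65615135000 ≈ -2.6366e-9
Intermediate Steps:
R = 328075675000 (R = 521875*628648 = 328075675000)
F(-78*(-4))/R = -865/328075675000 = -865*1/328075675000 = -173/65615135000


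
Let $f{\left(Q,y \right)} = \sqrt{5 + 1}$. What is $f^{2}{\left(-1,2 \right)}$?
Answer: $6$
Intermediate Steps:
$f{\left(Q,y \right)} = \sqrt{6}$
$f^{2}{\left(-1,2 \right)} = \left(\sqrt{6}\right)^{2} = 6$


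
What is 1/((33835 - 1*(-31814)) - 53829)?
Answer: 1/11820 ≈ 8.4602e-5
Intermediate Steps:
1/((33835 - 1*(-31814)) - 53829) = 1/((33835 + 31814) - 53829) = 1/(65649 - 53829) = 1/11820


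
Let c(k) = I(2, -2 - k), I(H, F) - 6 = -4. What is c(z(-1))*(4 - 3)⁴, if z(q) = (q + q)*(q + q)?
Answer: 2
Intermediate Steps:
I(H, F) = 2 (I(H, F) = 6 - 4 = 2)
z(q) = 4*q² (z(q) = (2*q)*(2*q) = 4*q²)
c(k) = 2
c(z(-1))*(4 - 3)⁴ = 2*(4 - 3)⁴ = 2*1⁴ = 2*1 = 2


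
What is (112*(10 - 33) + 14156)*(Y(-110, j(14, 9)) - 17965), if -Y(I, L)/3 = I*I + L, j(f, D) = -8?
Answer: -628110780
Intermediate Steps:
Y(I, L) = -3*L - 3*I**2 (Y(I, L) = -3*(I*I + L) = -3*(I**2 + L) = -3*(L + I**2) = -3*L - 3*I**2)
(112*(10 - 33) + 14156)*(Y(-110, j(14, 9)) - 17965) = (112*(10 - 33) + 14156)*((-3*(-8) - 3*(-110)**2) - 17965) = (112*(-23) + 14156)*((24 - 3*12100) - 17965) = (-2576 + 14156)*((24 - 36300) - 17965) = 11580*(-36276 - 17965) = 11580*(-54241) = -628110780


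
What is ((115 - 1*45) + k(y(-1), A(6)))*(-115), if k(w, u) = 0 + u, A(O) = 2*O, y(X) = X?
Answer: -9430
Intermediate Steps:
k(w, u) = u
((115 - 1*45) + k(y(-1), A(6)))*(-115) = ((115 - 1*45) + 2*6)*(-115) = ((115 - 45) + 12)*(-115) = (70 + 12)*(-115) = 82*(-115) = -9430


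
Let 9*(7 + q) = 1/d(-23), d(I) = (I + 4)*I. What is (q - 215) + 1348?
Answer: 4428559/3933 ≈ 1126.0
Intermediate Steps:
d(I) = I*(4 + I) (d(I) = (4 + I)*I = I*(4 + I))
q = -27530/3933 (q = -7 + 1/(9*((-23*(4 - 23)))) = -7 + 1/(9*((-23*(-19)))) = -7 + (⅑)/437 = -7 + (⅑)*(1/437) = -7 + 1/3933 = -27530/3933 ≈ -6.9997)
(q - 215) + 1348 = (-27530/3933 - 215) + 1348 = -873125/3933 + 1348 = 4428559/3933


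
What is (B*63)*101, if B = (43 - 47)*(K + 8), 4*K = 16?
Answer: -305424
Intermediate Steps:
K = 4 (K = (¼)*16 = 4)
B = -48 (B = (43 - 47)*(4 + 8) = -4*12 = -48)
(B*63)*101 = -48*63*101 = -3024*101 = -305424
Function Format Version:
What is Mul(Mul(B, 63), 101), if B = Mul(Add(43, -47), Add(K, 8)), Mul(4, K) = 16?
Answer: -305424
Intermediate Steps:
K = 4 (K = Mul(Rational(1, 4), 16) = 4)
B = -48 (B = Mul(Add(43, -47), Add(4, 8)) = Mul(-4, 12) = -48)
Mul(Mul(B, 63), 101) = Mul(Mul(-48, 63), 101) = Mul(-3024, 101) = -305424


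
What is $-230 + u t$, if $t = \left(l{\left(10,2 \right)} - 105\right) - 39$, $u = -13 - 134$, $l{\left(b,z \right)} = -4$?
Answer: $21526$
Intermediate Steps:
$u = -147$
$t = -148$ ($t = \left(-4 - 105\right) - 39 = -109 - 39 = -148$)
$-230 + u t = -230 - -21756 = -230 + 21756 = 21526$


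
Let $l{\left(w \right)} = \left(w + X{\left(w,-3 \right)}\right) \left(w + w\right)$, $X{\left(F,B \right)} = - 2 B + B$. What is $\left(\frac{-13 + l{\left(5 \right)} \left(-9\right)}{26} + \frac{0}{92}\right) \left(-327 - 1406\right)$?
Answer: $\frac{1270289}{26} \approx 48857.0$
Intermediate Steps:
$X{\left(F,B \right)} = - B$
$l{\left(w \right)} = 2 w \left(3 + w\right)$ ($l{\left(w \right)} = \left(w - -3\right) \left(w + w\right) = \left(w + 3\right) 2 w = \left(3 + w\right) 2 w = 2 w \left(3 + w\right)$)
$\left(\frac{-13 + l{\left(5 \right)} \left(-9\right)}{26} + \frac{0}{92}\right) \left(-327 - 1406\right) = \left(\frac{-13 + 2 \cdot 5 \left(3 + 5\right) \left(-9\right)}{26} + \frac{0}{92}\right) \left(-327 - 1406\right) = \left(\left(-13 + 2 \cdot 5 \cdot 8 \left(-9\right)\right) \frac{1}{26} + 0 \cdot \frac{1}{92}\right) \left(-1733\right) = \left(\left(-13 + 80 \left(-9\right)\right) \frac{1}{26} + 0\right) \left(-1733\right) = \left(\left(-13 - 720\right) \frac{1}{26} + 0\right) \left(-1733\right) = \left(\left(-733\right) \frac{1}{26} + 0\right) \left(-1733\right) = \left(- \frac{733}{26} + 0\right) \left(-1733\right) = \left(- \frac{733}{26}\right) \left(-1733\right) = \frac{1270289}{26}$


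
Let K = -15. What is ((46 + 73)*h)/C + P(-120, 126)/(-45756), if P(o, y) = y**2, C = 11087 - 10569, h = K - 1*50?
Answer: -1437089/94054 ≈ -15.279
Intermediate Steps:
h = -65 (h = -15 - 1*50 = -15 - 50 = -65)
C = 518
((46 + 73)*h)/C + P(-120, 126)/(-45756) = ((46 + 73)*(-65))/518 + 126**2/(-45756) = (119*(-65))*(1/518) + 15876*(-1/45756) = -7735*1/518 - 441/1271 = -1105/74 - 441/1271 = -1437089/94054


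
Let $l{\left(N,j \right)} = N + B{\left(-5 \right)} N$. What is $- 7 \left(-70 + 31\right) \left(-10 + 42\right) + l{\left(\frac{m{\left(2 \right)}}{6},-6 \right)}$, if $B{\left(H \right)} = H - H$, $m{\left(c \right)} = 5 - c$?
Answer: $\frac{17473}{2} \approx 8736.5$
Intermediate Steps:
$B{\left(H \right)} = 0$
$l{\left(N,j \right)} = N$ ($l{\left(N,j \right)} = N + 0 N = N + 0 = N$)
$- 7 \left(-70 + 31\right) \left(-10 + 42\right) + l{\left(\frac{m{\left(2 \right)}}{6},-6 \right)} = - 7 \left(-70 + 31\right) \left(-10 + 42\right) + \frac{5 - 2}{6} = - 7 \left(\left(-39\right) 32\right) + \left(5 - 2\right) \frac{1}{6} = \left(-7\right) \left(-1248\right) + 3 \cdot \frac{1}{6} = 8736 + \frac{1}{2} = \frac{17473}{2}$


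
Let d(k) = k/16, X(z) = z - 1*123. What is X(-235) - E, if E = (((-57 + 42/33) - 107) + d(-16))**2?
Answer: -3286919/121 ≈ -27165.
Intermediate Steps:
X(z) = -123 + z (X(z) = z - 123 = -123 + z)
d(k) = k/16 (d(k) = k*(1/16) = k/16)
E = 3243601/121 (E = (((-57 + 42/33) - 107) + (1/16)*(-16))**2 = (((-57 + 42*(1/33)) - 107) - 1)**2 = (((-57 + 14/11) - 107) - 1)**2 = ((-613/11 - 107) - 1)**2 = (-1790/11 - 1)**2 = (-1801/11)**2 = 3243601/121 ≈ 26807.)
X(-235) - E = (-123 - 235) - 1*3243601/121 = -358 - 3243601/121 = -3286919/121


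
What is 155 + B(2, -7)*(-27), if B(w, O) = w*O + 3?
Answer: 452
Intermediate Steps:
B(w, O) = 3 + O*w (B(w, O) = O*w + 3 = 3 + O*w)
155 + B(2, -7)*(-27) = 155 + (3 - 7*2)*(-27) = 155 + (3 - 14)*(-27) = 155 - 11*(-27) = 155 + 297 = 452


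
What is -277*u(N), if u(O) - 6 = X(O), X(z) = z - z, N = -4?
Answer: -1662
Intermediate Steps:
X(z) = 0
u(O) = 6 (u(O) = 6 + 0 = 6)
-277*u(N) = -277*6 = -1662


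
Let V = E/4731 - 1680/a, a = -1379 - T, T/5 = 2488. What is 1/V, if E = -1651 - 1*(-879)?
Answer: -65377689/2720188 ≈ -24.034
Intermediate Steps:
E = -772 (E = -1651 + 879 = -772)
T = 12440 (T = 5*2488 = 12440)
a = -13819 (a = -1379 - 1*12440 = -1379 - 12440 = -13819)
V = -2720188/65377689 (V = -772/4731 - 1680/(-13819) = -772*1/4731 - 1680*(-1/13819) = -772/4731 + 1680/13819 = -2720188/65377689 ≈ -0.041607)
1/V = 1/(-2720188/65377689) = -65377689/2720188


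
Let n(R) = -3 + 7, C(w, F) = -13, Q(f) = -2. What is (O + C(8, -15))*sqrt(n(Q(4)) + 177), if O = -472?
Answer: -485*sqrt(181) ≈ -6525.0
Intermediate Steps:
n(R) = 4
(O + C(8, -15))*sqrt(n(Q(4)) + 177) = (-472 - 13)*sqrt(4 + 177) = -485*sqrt(181)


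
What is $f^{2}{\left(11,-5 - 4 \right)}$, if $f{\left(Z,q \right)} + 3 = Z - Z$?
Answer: $9$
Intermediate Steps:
$f{\left(Z,q \right)} = -3$ ($f{\left(Z,q \right)} = -3 + \left(Z - Z\right) = -3 + 0 = -3$)
$f^{2}{\left(11,-5 - 4 \right)} = \left(-3\right)^{2} = 9$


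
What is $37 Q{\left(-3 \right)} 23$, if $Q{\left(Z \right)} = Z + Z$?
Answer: $-5106$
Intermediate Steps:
$Q{\left(Z \right)} = 2 Z$
$37 Q{\left(-3 \right)} 23 = 37 \cdot 2 \left(-3\right) 23 = 37 \left(-6\right) 23 = \left(-222\right) 23 = -5106$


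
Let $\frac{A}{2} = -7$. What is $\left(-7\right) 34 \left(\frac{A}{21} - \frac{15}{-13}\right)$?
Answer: $- \frac{4522}{39} \approx -115.95$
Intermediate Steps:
$A = -14$ ($A = 2 \left(-7\right) = -14$)
$\left(-7\right) 34 \left(\frac{A}{21} - \frac{15}{-13}\right) = \left(-7\right) 34 \left(- \frac{14}{21} - \frac{15}{-13}\right) = - 238 \left(\left(-14\right) \frac{1}{21} - - \frac{15}{13}\right) = - 238 \left(- \frac{2}{3} + \frac{15}{13}\right) = \left(-238\right) \frac{19}{39} = - \frac{4522}{39}$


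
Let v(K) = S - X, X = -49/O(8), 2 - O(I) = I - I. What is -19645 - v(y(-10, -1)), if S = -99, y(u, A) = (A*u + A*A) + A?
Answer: -39141/2 ≈ -19571.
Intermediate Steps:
O(I) = 2 (O(I) = 2 - (I - I) = 2 - 1*0 = 2 + 0 = 2)
y(u, A) = A + A² + A*u (y(u, A) = (A*u + A²) + A = (A² + A*u) + A = A + A² + A*u)
X = -49/2 ≈ -24.500
v(K) = -149/2 (v(K) = -99 - 1*(-49/2) = -99 + 49/2 = -149/2)
-19645 - v(y(-10, -1)) = -19645 - 1*(-149/2) = -19645 + 149/2 = -39141/2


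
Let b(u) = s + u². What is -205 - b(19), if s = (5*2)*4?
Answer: -606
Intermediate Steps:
s = 40 (s = 10*4 = 40)
b(u) = 40 + u²
-205 - b(19) = -205 - (40 + 19²) = -205 - (40 + 361) = -205 - 1*401 = -205 - 401 = -606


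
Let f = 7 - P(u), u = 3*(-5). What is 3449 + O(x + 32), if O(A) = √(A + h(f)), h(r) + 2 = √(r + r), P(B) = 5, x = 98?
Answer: 3449 + √130 ≈ 3460.4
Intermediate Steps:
u = -15
f = 2 (f = 7 - 1*5 = 7 - 5 = 2)
h(r) = -2 + √2*√r (h(r) = -2 + √(r + r) = -2 + √(2*r) = -2 + √2*√r)
O(A) = √A (O(A) = √(A + (-2 + √2*√2)) = √(A + (-2 + 2)) = √(A + 0) = √A)
3449 + O(x + 32) = 3449 + √(98 + 32) = 3449 + √130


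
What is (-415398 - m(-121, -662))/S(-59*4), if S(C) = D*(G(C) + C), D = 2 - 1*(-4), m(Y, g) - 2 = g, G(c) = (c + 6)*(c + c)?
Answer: -23041/36108 ≈ -0.63811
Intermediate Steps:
G(c) = 2*c*(6 + c) (G(c) = (6 + c)*(2*c) = 2*c*(6 + c))
m(Y, g) = 2 + g
D = 6 (D = 2 + 4 = 6)
S(C) = 6*C + 12*C*(6 + C) (S(C) = 6*(2*C*(6 + C) + C) = 6*(C + 2*C*(6 + C)) = 6*C + 12*C*(6 + C))
(-415398 - m(-121, -662))/S(-59*4) = (-415398 - (2 - 662))/((6*(-59*4)*(13 + 2*(-59*4)))) = (-415398 - 1*(-660))/((6*(-236)*(13 + 2*(-236)))) = (-415398 + 660)/((6*(-236)*(13 - 472))) = -414738/(6*(-236)*(-459)) = -414738/649944 = -414738*1/649944 = -23041/36108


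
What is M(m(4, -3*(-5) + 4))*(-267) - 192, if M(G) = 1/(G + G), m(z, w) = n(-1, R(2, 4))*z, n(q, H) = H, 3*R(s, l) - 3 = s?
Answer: -8481/40 ≈ -212.02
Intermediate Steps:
R(s, l) = 1 + s/3
m(z, w) = 5*z/3 (m(z, w) = (1 + (⅓)*2)*z = (1 + ⅔)*z = 5*z/3)
M(G) = 1/(2*G)
M(m(4, -3*(-5) + 4))*(-267) - 192 = (1/(2*(((5/3)*4))))*(-267) - 192 = (1/(2*(20/3)))*(-267) - 192 = ((½)*(3/20))*(-267) - 192 = (3/40)*(-267) - 192 = -801/40 - 192 = -8481/40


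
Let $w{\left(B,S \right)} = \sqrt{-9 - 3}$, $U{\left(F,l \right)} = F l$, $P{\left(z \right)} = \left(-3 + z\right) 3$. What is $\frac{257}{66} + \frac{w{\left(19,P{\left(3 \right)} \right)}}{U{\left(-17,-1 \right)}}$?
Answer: $\frac{257}{66} + \frac{2 i \sqrt{3}}{17} \approx 3.8939 + 0.20377 i$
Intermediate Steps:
$P{\left(z \right)} = -9 + 3 z$
$w{\left(B,S \right)} = 2 i \sqrt{3}$ ($w{\left(B,S \right)} = \sqrt{-12} = 2 i \sqrt{3}$)
$\frac{257}{66} + \frac{w{\left(19,P{\left(3 \right)} \right)}}{U{\left(-17,-1 \right)}} = \frac{257}{66} + \frac{2 i \sqrt{3}}{\left(-17\right) \left(-1\right)} = 257 \cdot \frac{1}{66} + \frac{2 i \sqrt{3}}{17} = \frac{257}{66} + 2 i \sqrt{3} \cdot \frac{1}{17} = \frac{257}{66} + \frac{2 i \sqrt{3}}{17}$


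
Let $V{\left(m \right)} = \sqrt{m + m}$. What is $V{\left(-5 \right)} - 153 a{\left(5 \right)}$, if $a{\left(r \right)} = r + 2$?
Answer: $-1071 + i \sqrt{10} \approx -1071.0 + 3.1623 i$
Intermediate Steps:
$a{\left(r \right)} = 2 + r$
$V{\left(m \right)} = \sqrt{2} \sqrt{m}$ ($V{\left(m \right)} = \sqrt{2 m} = \sqrt{2} \sqrt{m}$)
$V{\left(-5 \right)} - 153 a{\left(5 \right)} = \sqrt{2} \sqrt{-5} - 153 \left(2 + 5\right) = \sqrt{2} i \sqrt{5} - 1071 = i \sqrt{10} - 1071 = -1071 + i \sqrt{10}$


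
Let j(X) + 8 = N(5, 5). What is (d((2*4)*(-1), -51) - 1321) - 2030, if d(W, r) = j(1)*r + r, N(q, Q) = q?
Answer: -3249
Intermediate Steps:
j(X) = -3 (j(X) = -8 + 5 = -3)
d(W, r) = -2*r (d(W, r) = -3*r + r = -2*r)
(d((2*4)*(-1), -51) - 1321) - 2030 = (-2*(-51) - 1321) - 2030 = (102 - 1321) - 2030 = -1219 - 2030 = -3249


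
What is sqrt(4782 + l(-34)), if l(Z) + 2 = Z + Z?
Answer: 2*sqrt(1178) ≈ 68.644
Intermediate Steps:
l(Z) = -2 + 2*Z (l(Z) = -2 + (Z + Z) = -2 + 2*Z)
sqrt(4782 + l(-34)) = sqrt(4782 + (-2 + 2*(-34))) = sqrt(4782 + (-2 - 68)) = sqrt(4782 - 70) = sqrt(4712) = 2*sqrt(1178)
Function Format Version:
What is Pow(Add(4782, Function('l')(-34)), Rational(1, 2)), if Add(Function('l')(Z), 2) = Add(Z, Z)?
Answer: Mul(2, Pow(1178, Rational(1, 2))) ≈ 68.644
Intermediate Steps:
Function('l')(Z) = Add(-2, Mul(2, Z)) (Function('l')(Z) = Add(-2, Add(Z, Z)) = Add(-2, Mul(2, Z)))
Pow(Add(4782, Function('l')(-34)), Rational(1, 2)) = Pow(Add(4782, Add(-2, Mul(2, -34))), Rational(1, 2)) = Pow(Add(4782, Add(-2, -68)), Rational(1, 2)) = Pow(Add(4782, -70), Rational(1, 2)) = Pow(4712, Rational(1, 2)) = Mul(2, Pow(1178, Rational(1, 2)))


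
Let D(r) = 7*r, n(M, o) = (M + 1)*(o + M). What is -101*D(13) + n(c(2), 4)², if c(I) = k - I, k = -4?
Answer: -9091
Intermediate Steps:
c(I) = -4 - I
n(M, o) = (1 + M)*(M + o)
-101*D(13) + n(c(2), 4)² = -707*13 + ((-4 - 1*2) + 4 + (-4 - 1*2)² + (-4 - 1*2)*4)² = -101*91 + ((-4 - 2) + 4 + (-4 - 2)² + (-4 - 2)*4)² = -9191 + (-6 + 4 + (-6)² - 6*4)² = -9191 + (-6 + 4 + 36 - 24)² = -9191 + 10² = -9191 + 100 = -9091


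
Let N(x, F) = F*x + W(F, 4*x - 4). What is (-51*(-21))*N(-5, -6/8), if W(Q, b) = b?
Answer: -86751/4 ≈ -21688.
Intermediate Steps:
N(x, F) = -4 + 4*x + F*x (N(x, F) = F*x + (4*x - 4) = F*x + (-4 + 4*x) = -4 + 4*x + F*x)
(-51*(-21))*N(-5, -6/8) = (-51*(-21))*(-4 + 4*(-5) - 6/8*(-5)) = 1071*(-4 - 20 - 6*⅛*(-5)) = 1071*(-4 - 20 - ¾*(-5)) = 1071*(-4 - 20 + 15/4) = 1071*(-81/4) = -86751/4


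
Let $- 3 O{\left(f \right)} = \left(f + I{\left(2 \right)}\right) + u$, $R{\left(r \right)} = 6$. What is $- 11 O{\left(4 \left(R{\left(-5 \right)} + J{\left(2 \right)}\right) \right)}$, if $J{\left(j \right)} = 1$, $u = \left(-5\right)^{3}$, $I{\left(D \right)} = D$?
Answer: $- \frac{1045}{3} \approx -348.33$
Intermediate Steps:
$u = -125$
$O{\left(f \right)} = 41 - \frac{f}{3}$ ($O{\left(f \right)} = - \frac{\left(f + 2\right) - 125}{3} = - \frac{\left(2 + f\right) - 125}{3} = - \frac{-123 + f}{3} = 41 - \frac{f}{3}$)
$- 11 O{\left(4 \left(R{\left(-5 \right)} + J{\left(2 \right)}\right) \right)} = - 11 \left(41 - \frac{4 \left(6 + 1\right)}{3}\right) = - 11 \left(41 - \frac{4 \cdot 7}{3}\right) = - 11 \left(41 - \frac{28}{3}\right) = \left(-11\right) \frac{95}{3} = - \frac{1045}{3}$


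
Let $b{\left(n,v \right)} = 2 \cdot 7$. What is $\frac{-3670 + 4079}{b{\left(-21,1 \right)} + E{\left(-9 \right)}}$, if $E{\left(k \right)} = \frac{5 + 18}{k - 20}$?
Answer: $\frac{11861}{383} \approx 30.969$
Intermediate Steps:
$E{\left(k \right)} = \frac{23}{-20 + k}$
$b{\left(n,v \right)} = 14$
$\frac{-3670 + 4079}{b{\left(-21,1 \right)} + E{\left(-9 \right)}} = \frac{-3670 + 4079}{14 + \frac{23}{-20 - 9}} = \frac{409}{14 + \frac{23}{-29}} = \frac{409}{14 + 23 \left(- \frac{1}{29}\right)} = \frac{409}{14 - \frac{23}{29}} = \frac{409}{\frac{383}{29}} = 409 \cdot \frac{29}{383} = \frac{11861}{383}$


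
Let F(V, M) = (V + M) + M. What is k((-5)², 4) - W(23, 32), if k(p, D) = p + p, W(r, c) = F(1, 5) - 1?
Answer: 40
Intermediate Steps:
F(V, M) = V + 2*M (F(V, M) = (M + V) + M = V + 2*M)
W(r, c) = 10 (W(r, c) = (1 + 2*5) - 1 = (1 + 10) - 1 = 11 - 1 = 10)
k(p, D) = 2*p
k((-5)², 4) - W(23, 32) = 2*(-5)² - 1*10 = 2*25 - 10 = 50 - 10 = 40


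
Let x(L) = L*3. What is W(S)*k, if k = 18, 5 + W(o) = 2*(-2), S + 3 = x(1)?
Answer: -162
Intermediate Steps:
x(L) = 3*L
S = 0 (S = -3 + 3*1 = -3 + 3 = 0)
W(o) = -9 (W(o) = -5 + 2*(-2) = -5 - 4 = -9)
W(S)*k = -9*18 = -162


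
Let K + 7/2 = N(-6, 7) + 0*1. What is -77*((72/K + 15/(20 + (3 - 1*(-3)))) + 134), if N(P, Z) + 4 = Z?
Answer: 18865/26 ≈ 725.58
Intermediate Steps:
N(P, Z) = -4 + Z
K = -½ (K = -7/2 + ((-4 + 7) + 0*1) = -7/2 + (3 + 0) = -7/2 + 3 = -½ ≈ -0.50000)
-77*((72/K + 15/(20 + (3 - 1*(-3)))) + 134) = -77*((72/(-½) + 15/(20 + (3 - 1*(-3)))) + 134) = -77*((72*(-2) + 15/(20 + (3 + 3))) + 134) = -77*((-144 + 15/(20 + 6)) + 134) = -77*((-144 + 15/26) + 134) = -77*(-3729/26 + 134) = -77*(-245/26) = 18865/26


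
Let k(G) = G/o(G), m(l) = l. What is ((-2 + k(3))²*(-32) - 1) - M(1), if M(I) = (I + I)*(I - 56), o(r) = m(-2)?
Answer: -283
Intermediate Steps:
o(r) = -2
k(G) = -G/2 (k(G) = G/(-2) = G*(-½) = -G/2)
M(I) = 2*I*(-56 + I) (M(I) = (2*I)*(-56 + I) = 2*I*(-56 + I))
((-2 + k(3))²*(-32) - 1) - M(1) = ((-2 - ½*3)²*(-32) - 1) - 2*(-56 + 1) = ((-2 - 3/2)²*(-32) - 1) - 2*(-55) = ((-7/2)²*(-32) - 1) - 1*(-110) = ((49/4)*(-32) - 1) + 110 = (-392 - 1) + 110 = -393 + 110 = -283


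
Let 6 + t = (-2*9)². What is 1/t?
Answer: 1/318 ≈ 0.0031447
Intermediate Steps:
t = 318 (t = -6 + (-2*9)² = -6 + (-18)² = -6 + 324 = 318)
1/t = 1/318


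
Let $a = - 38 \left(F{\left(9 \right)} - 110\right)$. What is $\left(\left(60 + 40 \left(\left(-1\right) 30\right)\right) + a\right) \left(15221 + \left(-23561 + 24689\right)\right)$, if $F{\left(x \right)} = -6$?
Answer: $53428532$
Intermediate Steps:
$a = 4408$ ($a = - 38 \left(-6 - 110\right) = \left(-38\right) \left(-116\right) = 4408$)
$\left(\left(60 + 40 \left(\left(-1\right) 30\right)\right) + a\right) \left(15221 + \left(-23561 + 24689\right)\right) = \left(\left(60 + 40 \left(\left(-1\right) 30\right)\right) + 4408\right) \left(15221 + \left(-23561 + 24689\right)\right) = \left(\left(60 + 40 \left(-30\right)\right) + 4408\right) \left(15221 + 1128\right) = \left(\left(60 - 1200\right) + 4408\right) 16349 = \left(-1140 + 4408\right) 16349 = 3268 \cdot 16349 = 53428532$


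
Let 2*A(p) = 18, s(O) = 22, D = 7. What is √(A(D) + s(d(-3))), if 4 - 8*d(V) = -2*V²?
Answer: √31 ≈ 5.5678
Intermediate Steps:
d(V) = ½ + V²/4 (d(V) = ½ - (-1)*V²/4 = ½ + V²/4)
A(p) = 9 (A(p) = (½)*18 = 9)
√(A(D) + s(d(-3))) = √(9 + 22) = √31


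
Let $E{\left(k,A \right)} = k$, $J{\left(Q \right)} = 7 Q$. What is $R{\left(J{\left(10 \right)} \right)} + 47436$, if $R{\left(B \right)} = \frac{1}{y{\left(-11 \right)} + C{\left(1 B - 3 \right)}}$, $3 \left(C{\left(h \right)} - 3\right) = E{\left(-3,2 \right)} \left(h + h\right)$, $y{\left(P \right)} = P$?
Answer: $\frac{6735911}{142} \approx 47436.0$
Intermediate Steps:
$C{\left(h \right)} = 3 - 2 h$ ($C{\left(h \right)} = 3 + \frac{\left(-3\right) \left(h + h\right)}{3} = 3 + \frac{\left(-3\right) 2 h}{3} = 3 + \frac{\left(-6\right) h}{3} = 3 - 2 h$)
$R{\left(B \right)} = \frac{1}{-2 - 2 B}$ ($R{\left(B \right)} = \frac{1}{-11 - \left(-3 + 2 \left(1 B - 3\right)\right)} = \frac{1}{-11 - \left(-3 + 2 \left(B - 3\right)\right)} = \frac{1}{-11 - \left(-3 + 2 \left(-3 + B\right)\right)} = \frac{1}{-11 + \left(3 - \left(-6 + 2 B\right)\right)} = \frac{1}{-11 - \left(-9 + 2 B\right)} = \frac{1}{-2 - 2 B}$)
$R{\left(J{\left(10 \right)} \right)} + 47436 = \frac{1}{2 \left(-1 - 7 \cdot 10\right)} + 47436 = \frac{1}{2 \left(-1 - 70\right)} + 47436 = \frac{1}{2 \left(-71\right)} + 47436 = \frac{1}{2} \left(- \frac{1}{71}\right) + 47436 = - \frac{1}{142} + 47436 = \frac{6735911}{142}$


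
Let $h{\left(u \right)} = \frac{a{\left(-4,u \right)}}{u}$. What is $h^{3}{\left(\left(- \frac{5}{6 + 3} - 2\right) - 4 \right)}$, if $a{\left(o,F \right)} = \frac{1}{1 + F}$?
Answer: $\frac{531441}{25672375000} \approx 2.0701 \cdot 10^{-5}$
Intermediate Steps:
$h{\left(u \right)} = \frac{1}{u \left(1 + u\right)}$ ($h{\left(u \right)} = \frac{1}{\left(1 + u\right) u} = \frac{1}{u \left(1 + u\right)}$)
$h^{3}{\left(\left(- \frac{5}{6 + 3} - 2\right) - 4 \right)} = \left(\frac{1}{\left(\left(- \frac{5}{6 + 3} - 2\right) - 4\right) \left(1 - \left(6 + \frac{5}{6 + 3}\right)\right)}\right)^{3} = \left(\frac{1}{\left(\left(- \frac{5}{9} - 2\right) - 4\right) \left(1 - \left(6 + \frac{5}{9}\right)\right)}\right)^{3} = \left(\frac{1}{\left(\left(\left(-5\right) \frac{1}{9} - 2\right) - 4\right) \left(1 - \frac{59}{9}\right)}\right)^{3} = \left(\frac{1}{\left(\left(- \frac{5}{9} - 2\right) - 4\right) \left(1 - \frac{59}{9}\right)}\right)^{3} = \left(\frac{1}{\left(- \frac{23}{9} - 4\right) \left(1 - \frac{59}{9}\right)}\right)^{3} = \left(\frac{1}{\left(- \frac{59}{9}\right) \left(1 - \frac{59}{9}\right)}\right)^{3} = \left(- \frac{9}{59 \left(- \frac{50}{9}\right)}\right)^{3} = \left(\left(- \frac{9}{59}\right) \left(- \frac{9}{50}\right)\right)^{3} = \left(\frac{81}{2950}\right)^{3} = \frac{531441}{25672375000}$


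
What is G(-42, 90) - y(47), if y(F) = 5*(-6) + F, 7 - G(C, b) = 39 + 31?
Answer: -80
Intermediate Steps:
G(C, b) = -63 (G(C, b) = 7 - (39 + 31) = 7 - 1*70 = 7 - 70 = -63)
y(F) = -30 + F
G(-42, 90) - y(47) = -63 - (-30 + 47) = -63 - 1*17 = -63 - 17 = -80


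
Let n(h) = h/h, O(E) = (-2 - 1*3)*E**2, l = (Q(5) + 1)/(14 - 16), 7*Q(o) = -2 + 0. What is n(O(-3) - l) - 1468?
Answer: -1467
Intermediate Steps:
Q(o) = -2/7 (Q(o) = (-2 + 0)/7 = (1/7)*(-2) = -2/7)
l = -5/14 (l = (-2/7 + 1)/(14 - 16) = (5/7)/(-2) = (5/7)*(-1/2) = -5/14 ≈ -0.35714)
O(E) = -5*E**2 (O(E) = (-2 - 3)*E**2 = -5*E**2)
n(h) = 1
n(O(-3) - l) - 1468 = 1 - 1468 = -1467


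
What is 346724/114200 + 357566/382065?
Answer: 8665257113/2181591150 ≈ 3.9720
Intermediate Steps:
346724/114200 + 357566/382065 = 346724*(1/114200) + 357566*(1/382065) = 86681/28550 + 357566/382065 = 8665257113/2181591150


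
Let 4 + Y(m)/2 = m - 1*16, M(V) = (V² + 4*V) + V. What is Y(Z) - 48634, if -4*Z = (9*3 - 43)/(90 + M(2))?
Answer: -632761/13 ≈ -48674.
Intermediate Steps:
M(V) = V² + 5*V
Z = 1/26 (Z = -(9*3 - 43)/(4*(90 + 2*(5 + 2))) = -(27 - 43)/(4*(90 + 2*7)) = -(-4)/(90 + 14) = -(-4)/104 = -¼*(-2/13) = 1/26 ≈ 0.038462)
Y(m) = -40 + 2*m (Y(m) = -8 + 2*(m - 1*16) = -8 + 2*(m - 16) = -8 + 2*(-16 + m) = -8 + (-32 + 2*m) = -40 + 2*m)
Y(Z) - 48634 = (-40 + 2*(1/26)) - 48634 = (-40 + 1/13) - 48634 = -519/13 - 48634 = -632761/13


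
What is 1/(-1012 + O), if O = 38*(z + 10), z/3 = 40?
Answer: 1/3928 ≈ 0.00025458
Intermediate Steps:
z = 120 (z = 3*40 = 120)
O = 4940 (O = 38*(120 + 10) = 38*130 = 4940)
1/(-1012 + O) = 1/(-1012 + 4940) = 1/3928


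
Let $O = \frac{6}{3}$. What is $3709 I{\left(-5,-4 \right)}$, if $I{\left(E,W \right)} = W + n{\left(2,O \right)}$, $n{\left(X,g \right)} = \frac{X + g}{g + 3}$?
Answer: $- \frac{59344}{5} \approx -11869.0$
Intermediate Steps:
$O = 2$ ($O = 6 \cdot \frac{1}{3} = 2$)
$n{\left(X,g \right)} = \frac{X + g}{3 + g}$
$I{\left(E,W \right)} = \frac{4}{5} + W$ ($I{\left(E,W \right)} = W + \frac{2 + 2}{3 + 2} = W + \frac{1}{5} \cdot 4 = W + \frac{4}{5} = \frac{4}{5} + W$)
$3709 I{\left(-5,-4 \right)} = 3709 \left(\frac{4}{5} - 4\right) = 3709 \left(- \frac{16}{5}\right) = - \frac{59344}{5}$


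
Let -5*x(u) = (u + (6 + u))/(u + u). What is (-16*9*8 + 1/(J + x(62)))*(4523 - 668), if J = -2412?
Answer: -664176893730/149557 ≈ -4.4410e+6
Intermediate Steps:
x(u) = -(6 + 2*u)/(10*u) (x(u) = -(u + (6 + u))/(5*(u + u)) = -(6 + 2*u)/(5*(2*u)) = -(6 + 2*u)*1/(2*u)/5 = -(6 + 2*u)/(10*u))
(-16*9*8 + 1/(J + x(62)))*(4523 - 668) = (-16*9*8 + 1/(-2412 + (⅕)*(-3 - 1*62)/62))*(4523 - 668) = (-144*8 + 1/(-2412 + (⅕)*(1/62)*(-3 - 62)))*3855 = (-1152 + 1/(-2412 + (⅕)*(1/62)*(-65)))*3855 = (-1152 + 1/(-2412 - 13/62))*3855 = (-1152 + 1/(-149557/62))*3855 = (-1152 - 62/149557)*3855 = -172289726/149557*3855 = -664176893730/149557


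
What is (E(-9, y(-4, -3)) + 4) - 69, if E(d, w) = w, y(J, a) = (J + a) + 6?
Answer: -66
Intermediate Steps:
y(J, a) = 6 + J + a
(E(-9, y(-4, -3)) + 4) - 69 = ((6 - 4 - 3) + 4) - 69 = (-1 + 4) - 69 = 3 - 69 = -66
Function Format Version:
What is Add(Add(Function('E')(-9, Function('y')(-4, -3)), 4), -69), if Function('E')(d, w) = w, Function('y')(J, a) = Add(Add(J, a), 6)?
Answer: -66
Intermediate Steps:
Function('y')(J, a) = Add(6, J, a)
Add(Add(Function('E')(-9, Function('y')(-4, -3)), 4), -69) = Add(Add(Add(6, -4, -3), 4), -69) = Add(Add(-1, 4), -69) = Add(3, -69) = -66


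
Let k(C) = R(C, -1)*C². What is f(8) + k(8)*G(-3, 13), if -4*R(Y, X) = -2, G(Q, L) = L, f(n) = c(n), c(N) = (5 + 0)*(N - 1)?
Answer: 451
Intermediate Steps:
c(N) = -5 + 5*N (c(N) = 5*(-1 + N) = -5 + 5*N)
f(n) = -5 + 5*n
R(Y, X) = ½ (R(Y, X) = -¼*(-2) = ½)
k(C) = C²/2
f(8) + k(8)*G(-3, 13) = (-5 + 5*8) + ((½)*8²)*13 = (-5 + 40) + ((½)*64)*13 = 35 + 32*13 = 35 + 416 = 451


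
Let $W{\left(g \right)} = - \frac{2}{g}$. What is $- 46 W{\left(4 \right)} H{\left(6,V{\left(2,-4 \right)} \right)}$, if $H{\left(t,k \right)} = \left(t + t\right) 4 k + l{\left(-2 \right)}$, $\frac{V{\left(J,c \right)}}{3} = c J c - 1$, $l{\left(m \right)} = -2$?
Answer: $102626$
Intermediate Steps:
$V{\left(J,c \right)} = -3 + 3 J c^{2}$ ($V{\left(J,c \right)} = 3 \left(c J c - 1\right) = 3 \left(J c c - 1\right) = 3 \left(J c^{2} - 1\right) = 3 \left(-1 + J c^{2}\right) = -3 + 3 J c^{2}$)
$H{\left(t,k \right)} = -2 + 8 k t$ ($H{\left(t,k \right)} = \left(t + t\right) 4 k - 2 = 2 t 4 k - 2 = 8 t k - 2 = 8 k t - 2 = -2 + 8 k t$)
$- 46 W{\left(4 \right)} H{\left(6,V{\left(2,-4 \right)} \right)} = - 46 \left(- \frac{2}{4}\right) \left(-2 + 8 \left(-3 + 3 \cdot 2 \left(-4\right)^{2}\right) 6\right) = - 46 \left(\left(-2\right) \frac{1}{4}\right) \left(-2 + 8 \left(-3 + 3 \cdot 2 \cdot 16\right) 6\right) = \left(-46\right) \left(- \frac{1}{2}\right) \left(-2 + 8 \left(-3 + 96\right) 6\right) = 23 \left(-2 + 8 \cdot 93 \cdot 6\right) = 23 \left(-2 + 4464\right) = 23 \cdot 4462 = 102626$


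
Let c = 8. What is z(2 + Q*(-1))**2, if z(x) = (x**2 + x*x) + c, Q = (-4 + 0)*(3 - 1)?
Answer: 43264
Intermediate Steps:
Q = -8 (Q = -4*2 = -8)
z(x) = 8 + 2*x**2 (z(x) = (x**2 + x*x) + 8 = (x**2 + x**2) + 8 = 2*x**2 + 8 = 8 + 2*x**2)
z(2 + Q*(-1))**2 = (8 + 2*(2 - 8*(-1))**2)**2 = (8 + 2*(2 + 8)**2)**2 = (8 + 2*10**2)**2 = (8 + 2*100)**2 = (8 + 200)**2 = 208**2 = 43264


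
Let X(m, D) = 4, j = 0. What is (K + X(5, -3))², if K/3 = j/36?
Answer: 16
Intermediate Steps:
K = 0 (K = 3*(0/36) = 3*(0*(1/36)) = 3*0 = 0)
(K + X(5, -3))² = (0 + 4)² = 4² = 16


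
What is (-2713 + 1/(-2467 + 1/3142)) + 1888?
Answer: -6394836367/7751313 ≈ -825.00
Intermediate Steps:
(-2713 + 1/(-2467 + 1/3142)) + 1888 = (-2713 + 1/(-7751313/3142)) + 1888 = (-2713 - 3142/7751313) + 1888 = -21029315311/7751313 + 1888 = -6394836367/7751313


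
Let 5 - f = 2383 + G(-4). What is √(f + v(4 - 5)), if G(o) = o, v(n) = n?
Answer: 5*I*√95 ≈ 48.734*I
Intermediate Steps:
f = -2374 (f = 5 - (2383 - 4) = 5 - 1*2379 = 5 - 2379 = -2374)
√(f + v(4 - 5)) = √(-2374 + (4 - 5)) = √(-2374 - 1) = √(-2375) = 5*I*√95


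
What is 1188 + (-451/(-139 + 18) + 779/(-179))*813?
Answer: 1339182/1969 ≈ 680.13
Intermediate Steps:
1188 + (-451/(-139 + 18) + 779/(-179))*813 = 1188 + (-451/(-121) + 779*(-1/179))*813 = 1188 + (-451*(-1/121) - 779/179)*813 = 1188 + (41/11 - 779/179)*813 = 1188 - 1230/1969*813 = 1188 - 999990/1969 = 1339182/1969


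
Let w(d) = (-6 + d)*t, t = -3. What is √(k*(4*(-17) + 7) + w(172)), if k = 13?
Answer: I*√1291 ≈ 35.93*I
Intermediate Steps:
w(d) = 18 - 3*d (w(d) = (-6 + d)*(-3) = 18 - 3*d)
√(k*(4*(-17) + 7) + w(172)) = √(13*(4*(-17) + 7) + (18 - 3*172)) = √(13*(-68 + 7) + (18 - 516)) = √(13*(-61) - 498) = √(-793 - 498) = √(-1291) = I*√1291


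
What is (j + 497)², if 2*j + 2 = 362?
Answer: 458329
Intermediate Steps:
j = 180 (j = -1 + (½)*362 = -1 + 181 = 180)
(j + 497)² = (180 + 497)² = 677² = 458329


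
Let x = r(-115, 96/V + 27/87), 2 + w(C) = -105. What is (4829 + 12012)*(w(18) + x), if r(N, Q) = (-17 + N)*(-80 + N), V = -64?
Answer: 431685353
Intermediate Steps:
w(C) = -107 (w(C) = -2 - 105 = -107)
r(N, Q) = (-80 + N)*(-17 + N)
x = 25740 (x = 1360 + (-115)² - 97*(-115) = 1360 + 13225 + 11155 = 25740)
(4829 + 12012)*(w(18) + x) = (4829 + 12012)*(-107 + 25740) = 16841*25633 = 431685353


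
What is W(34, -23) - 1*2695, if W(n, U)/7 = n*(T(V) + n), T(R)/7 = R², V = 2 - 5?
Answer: 20391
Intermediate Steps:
V = -3
T(R) = 7*R²
W(n, U) = 7*n*(63 + n) (W(n, U) = 7*(n*(7*(-3)² + n)) = 7*(n*(7*9 + n)) = 7*(n*(63 + n)) = 7*n*(63 + n))
W(34, -23) - 1*2695 = 7*34*(63 + 34) - 1*2695 = 7*34*97 - 2695 = 23086 - 2695 = 20391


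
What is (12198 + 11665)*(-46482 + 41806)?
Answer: -111583388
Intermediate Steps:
(12198 + 11665)*(-46482 + 41806) = 23863*(-4676) = -111583388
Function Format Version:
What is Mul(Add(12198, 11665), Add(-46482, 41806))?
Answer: -111583388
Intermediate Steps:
Mul(Add(12198, 11665), Add(-46482, 41806)) = Mul(23863, -4676) = -111583388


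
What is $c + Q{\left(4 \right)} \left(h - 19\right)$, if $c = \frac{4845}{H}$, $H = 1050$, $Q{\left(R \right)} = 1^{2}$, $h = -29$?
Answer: $- \frac{3037}{70} \approx -43.386$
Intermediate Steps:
$Q{\left(R \right)} = 1$
$c = \frac{323}{70}$ ($c = \frac{4845}{1050} = 4845 \cdot \frac{1}{1050} = \frac{323}{70} \approx 4.6143$)
$c + Q{\left(4 \right)} \left(h - 19\right) = \frac{323}{70} + 1 \left(-29 - 19\right) = \frac{323}{70} + 1 \left(-48\right) = \frac{323}{70} - 48 = - \frac{3037}{70}$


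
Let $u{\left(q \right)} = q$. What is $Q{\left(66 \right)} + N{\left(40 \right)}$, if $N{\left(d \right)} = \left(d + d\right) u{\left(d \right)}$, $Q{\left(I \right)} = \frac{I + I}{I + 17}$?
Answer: $\frac{265732}{83} \approx 3201.6$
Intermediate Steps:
$Q{\left(I \right)} = \frac{2 I}{17 + I}$
$N{\left(d \right)} = 2 d^{2}$ ($N{\left(d \right)} = \left(d + d\right) d = 2 d d = 2 d^{2}$)
$Q{\left(66 \right)} + N{\left(40 \right)} = 2 \cdot 66 \frac{1}{17 + 66} + 2 \cdot 40^{2} = 2 \cdot 66 \cdot \frac{1}{83} + 2 \cdot 1600 = 2 \cdot 66 \cdot \frac{1}{83} + 3200 = \frac{132}{83} + 3200 = \frac{265732}{83}$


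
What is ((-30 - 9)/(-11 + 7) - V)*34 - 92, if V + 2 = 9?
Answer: 3/2 ≈ 1.5000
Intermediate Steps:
V = 7 (V = -2 + 9 = 7)
((-30 - 9)/(-11 + 7) - V)*34 - 92 = ((-30 - 9)/(-11 + 7) - 1*7)*34 - 92 = (-39/(-4) - 7)*34 - 92 = (-39*(-1/4) - 7)*34 - 92 = (39/4 - 7)*34 - 92 = (11/4)*34 - 92 = 187/2 - 92 = 3/2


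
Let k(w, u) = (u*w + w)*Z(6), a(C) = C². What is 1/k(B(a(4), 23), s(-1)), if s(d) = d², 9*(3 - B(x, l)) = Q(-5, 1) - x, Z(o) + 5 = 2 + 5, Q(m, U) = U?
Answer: 3/56 ≈ 0.053571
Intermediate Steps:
Z(o) = 2 (Z(o) = -5 + (2 + 5) = -5 + 7 = 2)
B(x, l) = 26/9 + x/9 (B(x, l) = 3 - (1 - x)/9 = 3 + (-⅑ + x/9) = 26/9 + x/9)
k(w, u) = 2*w + 2*u*w (k(w, u) = (u*w + w)*2 = (w + u*w)*2 = 2*w + 2*u*w)
1/k(B(a(4), 23), s(-1)) = 1/(2*(26/9 + (⅑)*4²)*(1 + (-1)²)) = 1/(2*(26/9 + (⅑)*16)*(1 + 1)) = 1/(2*(26/9 + 16/9)*2) = 1/(2*(14/3)*2) = 1/(56/3) = 3/56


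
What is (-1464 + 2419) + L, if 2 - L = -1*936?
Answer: 1893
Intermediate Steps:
L = 938 (L = 2 - (-1)*936 = 2 - 1*(-936) = 2 + 936 = 938)
(-1464 + 2419) + L = (-1464 + 2419) + 938 = 955 + 938 = 1893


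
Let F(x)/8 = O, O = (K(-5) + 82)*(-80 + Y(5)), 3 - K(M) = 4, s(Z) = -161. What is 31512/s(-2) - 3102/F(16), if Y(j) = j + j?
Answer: -34021069/173880 ≈ -195.66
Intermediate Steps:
Y(j) = 2*j
K(M) = -1 (K(M) = 3 - 1*4 = 3 - 4 = -1)
O = -5670 (O = (-1 + 82)*(-80 + 2*5) = 81*(-80 + 10) = 81*(-70) = -5670)
F(x) = -45360 (F(x) = 8*(-5670) = -45360)
31512/s(-2) - 3102/F(16) = 31512/(-161) - 3102/(-45360) = 31512*(-1/161) - 3102*(-1/45360) = -31512/161 + 517/7560 = -34021069/173880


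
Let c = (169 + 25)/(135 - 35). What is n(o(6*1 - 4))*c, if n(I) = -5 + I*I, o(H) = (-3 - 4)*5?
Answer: 11834/5 ≈ 2366.8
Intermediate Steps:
o(H) = -35 (o(H) = -7*5 = -35)
n(I) = -5 + I**2
c = 97/50 (c = 194/100 = 194*(1/100) = 97/50 ≈ 1.9400)
n(o(6*1 - 4))*c = (-5 + (-35)**2)*(97/50) = (-5 + 1225)*(97/50) = 1220*(97/50) = 11834/5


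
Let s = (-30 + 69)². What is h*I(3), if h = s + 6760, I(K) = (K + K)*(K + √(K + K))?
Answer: 149058 + 49686*√6 ≈ 2.7076e+5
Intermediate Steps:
s = 1521 (s = 39² = 1521)
I(K) = 2*K*(K + √2*√K) (I(K) = (2*K)*(K + √(2*K)) = (2*K)*(K + √2*√K) = 2*K*(K + √2*√K))
h = 8281 (h = 1521 + 6760 = 8281)
h*I(3) = 8281*(2*3² + 2*√2*3^(3/2)) = 8281*(2*9 + 2*√2*(3*√3)) = 8281*(18 + 6*√6) = 149058 + 49686*√6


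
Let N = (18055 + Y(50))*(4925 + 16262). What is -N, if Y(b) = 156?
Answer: -385836457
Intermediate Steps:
N = 385836457 (N = (18055 + 156)*(4925 + 16262) = 18211*21187 = 385836457)
-N = -1*385836457 = -385836457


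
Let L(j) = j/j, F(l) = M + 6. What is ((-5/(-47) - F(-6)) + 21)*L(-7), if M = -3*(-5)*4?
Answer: -2110/47 ≈ -44.894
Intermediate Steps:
M = 60 (M = 15*4 = 60)
F(l) = 66 (F(l) = 60 + 6 = 66)
L(j) = 1
((-5/(-47) - F(-6)) + 21)*L(-7) = ((-5/(-47) - 1*66) + 21)*1 = ((-5*(-1/47) - 66) + 21)*1 = ((5/47 - 66) + 21)*1 = (-3097/47 + 21)*1 = -2110/47*1 = -2110/47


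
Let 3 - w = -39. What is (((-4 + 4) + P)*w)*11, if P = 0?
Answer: 0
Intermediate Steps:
w = 42 (w = 3 - 1*(-39) = 3 + 39 = 42)
(((-4 + 4) + P)*w)*11 = (((-4 + 4) + 0)*42)*11 = ((0 + 0)*42)*11 = (0*42)*11 = 0*11 = 0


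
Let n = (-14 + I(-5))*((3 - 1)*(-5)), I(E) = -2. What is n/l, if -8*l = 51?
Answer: -1280/51 ≈ -25.098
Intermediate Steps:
l = -51/8 (l = -⅛*51 = -51/8 ≈ -6.3750)
n = 160 (n = (-14 - 2)*((3 - 1)*(-5)) = -32*(-5) = -16*(-10) = 160)
n/l = 160/(-51/8) = 160*(-8/51) = -1280/51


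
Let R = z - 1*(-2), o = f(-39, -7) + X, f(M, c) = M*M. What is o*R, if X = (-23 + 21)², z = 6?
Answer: 12200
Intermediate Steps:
f(M, c) = M²
X = 4 (X = (-2)² = 4)
o = 1525 (o = (-39)² + 4 = 1521 + 4 = 1525)
R = 8 (R = 6 - 1*(-2) = 6 + 2 = 8)
o*R = 1525*8 = 12200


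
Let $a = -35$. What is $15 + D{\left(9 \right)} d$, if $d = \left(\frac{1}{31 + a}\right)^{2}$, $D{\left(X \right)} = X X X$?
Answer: $\frac{969}{16} \approx 60.563$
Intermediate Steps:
$D{\left(X \right)} = X^{3}$ ($D{\left(X \right)} = X^{2} X = X^{3}$)
$d = \frac{1}{16}$ ($d = \left(\frac{1}{31 - 35}\right)^{2} = \left(\frac{1}{-4}\right)^{2} = \left(- \frac{1}{4}\right)^{2} = \frac{1}{16} \approx 0.0625$)
$15 + D{\left(9 \right)} d = 15 + 9^{3} \cdot \frac{1}{16} = 15 + 729 \cdot \frac{1}{16} = 15 + \frac{729}{16} = \frac{969}{16}$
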